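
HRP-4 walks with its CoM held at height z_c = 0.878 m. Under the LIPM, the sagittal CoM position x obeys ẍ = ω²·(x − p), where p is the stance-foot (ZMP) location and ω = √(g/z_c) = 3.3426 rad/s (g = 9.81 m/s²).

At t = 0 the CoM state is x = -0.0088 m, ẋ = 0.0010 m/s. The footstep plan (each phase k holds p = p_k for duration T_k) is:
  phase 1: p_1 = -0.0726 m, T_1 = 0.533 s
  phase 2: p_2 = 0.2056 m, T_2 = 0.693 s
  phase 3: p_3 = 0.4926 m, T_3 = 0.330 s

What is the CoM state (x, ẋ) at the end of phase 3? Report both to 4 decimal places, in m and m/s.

x = 1.5742, ẋ = 3.9630

phase 1: p=-0.0726, T=0.533, ωT=1.781606, cosh=3.053877, sinh=2.885509; start (x,ẋ)=(-0.008800, 0.001000) → end (x,ẋ)=(0.123101, 0.618411)
phase 2: p=0.2056, T=0.693, ωT=2.316422, cosh=5.118977, sinh=5.020351; start (x,ẋ)=(0.123101, 0.618411) → end (x,ẋ)=(0.712098, 1.781210)
phase 3: p=0.4926, T=0.330, ωT=1.103058, cosh=1.672611, sinh=1.340756; start (x,ẋ)=(0.712098, 1.781210) → end (x,ẋ)=(1.574199, 3.962976)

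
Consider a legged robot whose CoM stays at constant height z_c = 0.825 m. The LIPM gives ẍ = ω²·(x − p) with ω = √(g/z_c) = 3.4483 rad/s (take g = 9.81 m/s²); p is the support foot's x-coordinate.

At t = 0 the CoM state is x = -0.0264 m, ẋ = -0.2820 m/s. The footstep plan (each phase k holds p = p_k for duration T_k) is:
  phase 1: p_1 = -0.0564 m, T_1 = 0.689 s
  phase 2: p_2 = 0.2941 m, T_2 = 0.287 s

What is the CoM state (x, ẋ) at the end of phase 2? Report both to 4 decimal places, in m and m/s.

phase 1: p=-0.0564, T=0.689, ωT=2.375879, cosh=5.426699, sinh=5.333766; start (x,ẋ)=(-0.026400, -0.282000) → end (x,ẋ)=(-0.329791, -0.978556)
phase 2: p=0.2941, T=0.287, ωT=0.989662, cosh=1.531014, sinh=1.159311; start (x,ẋ)=(-0.329791, -0.978556) → end (x,ẋ)=(-0.990075, -3.992285)

x = -0.9901, ẋ = -3.9923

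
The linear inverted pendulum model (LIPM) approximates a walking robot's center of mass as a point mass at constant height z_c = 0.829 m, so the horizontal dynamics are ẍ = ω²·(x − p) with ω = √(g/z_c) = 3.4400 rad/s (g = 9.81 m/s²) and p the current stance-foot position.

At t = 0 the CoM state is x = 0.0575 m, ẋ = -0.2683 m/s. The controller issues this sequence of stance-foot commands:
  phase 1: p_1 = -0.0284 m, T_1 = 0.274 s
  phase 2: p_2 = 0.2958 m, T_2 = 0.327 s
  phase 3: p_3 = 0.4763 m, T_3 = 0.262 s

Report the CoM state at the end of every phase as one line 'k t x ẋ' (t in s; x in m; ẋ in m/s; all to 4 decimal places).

phase 1: p=-0.0284, T=0.274, ωT=0.942560, cosh=1.478086, sinh=1.088457; start (x,ẋ)=(0.057500, -0.268300) → end (x,ẋ)=(0.013674, -0.074936)
phase 2: p=0.2958, T=0.327, ωT=1.124880, cosh=1.702269, sinh=1.377578; start (x,ẋ)=(0.013674, -0.074936) → end (x,ẋ)=(-0.214463, -1.464517)
phase 3: p=0.4763, T=0.262, ωT=0.901280, cosh=1.434402, sinh=1.028352; start (x,ẋ)=(-0.214463, -1.464517) → end (x,ẋ)=(-0.952333, -4.544300)

1 0.2740 0.0137 -0.0749
2 0.6010 -0.2145 -1.4645
3 0.8630 -0.9523 -4.5443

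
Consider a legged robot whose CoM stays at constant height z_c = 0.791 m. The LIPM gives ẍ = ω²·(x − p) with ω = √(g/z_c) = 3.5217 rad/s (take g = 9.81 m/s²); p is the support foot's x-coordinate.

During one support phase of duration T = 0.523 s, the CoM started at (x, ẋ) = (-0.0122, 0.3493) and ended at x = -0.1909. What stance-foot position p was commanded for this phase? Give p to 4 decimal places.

ωT = 3.5217·0.523 = 1.841849; cosh(ωT) = 3.233358, sinh(ωT) = 3.074834
x(T) = p + (x₀−p)·cosh(ωT) + (ẋ₀/ω)·sinh(ωT) ⇒ p·(1 − cosh) = x(T) − x₀·cosh − (ẋ₀/ω)·sinh
numerator   = -0.1909 − (-0.0122)·3.233358 − (0.3493/3.5217)·3.074834 = -0.456431
denominator = 1 − 3.233358 = -2.233358
p = -0.456431 / -2.233358 = 0.2044

p = 0.2044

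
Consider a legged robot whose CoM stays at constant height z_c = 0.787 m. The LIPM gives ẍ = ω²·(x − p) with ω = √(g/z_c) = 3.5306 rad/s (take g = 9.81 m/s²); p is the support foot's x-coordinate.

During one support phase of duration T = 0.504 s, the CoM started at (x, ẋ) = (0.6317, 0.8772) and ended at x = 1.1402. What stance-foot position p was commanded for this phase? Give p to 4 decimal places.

ωT = 3.5306·0.504 = 1.779422; cosh(ωT) = 3.047584, sinh(ωT) = 2.878848
x(T) = p + (x₀−p)·cosh(ωT) + (ẋ₀/ω)·sinh(ωT) ⇒ p·(1 − cosh) = x(T) − x₀·cosh − (ẋ₀/ω)·sinh
numerator   = 1.1402 − (0.6317)·3.047584 − (0.8772/3.5306)·2.878848 = -1.500227
denominator = 1 − 3.047584 = -2.047584
p = -1.500227 / -2.047584 = 0.7327

p = 0.7327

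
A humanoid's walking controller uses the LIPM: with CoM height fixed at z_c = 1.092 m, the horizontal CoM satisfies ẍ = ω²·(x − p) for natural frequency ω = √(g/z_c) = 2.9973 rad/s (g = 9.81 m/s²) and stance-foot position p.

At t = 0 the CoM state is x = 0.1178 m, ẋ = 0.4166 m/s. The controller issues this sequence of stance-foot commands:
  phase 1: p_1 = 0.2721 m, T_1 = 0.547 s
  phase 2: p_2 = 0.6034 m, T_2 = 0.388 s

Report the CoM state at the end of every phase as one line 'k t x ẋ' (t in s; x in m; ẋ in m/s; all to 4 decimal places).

phase 1: p=0.2721, T=0.547, ωT=1.639523, cosh=2.673392, sinh=2.479320; start (x,ẋ)=(0.117800, 0.416600) → end (x,ẋ)=(0.204201, -0.032909)
phase 2: p=0.6034, T=0.388, ωT=1.162952, cosh=1.755964, sinh=1.443402; start (x,ẋ)=(0.204201, -0.032909) → end (x,ẋ)=(-0.113428, -1.784846)

1 0.5470 0.2042 -0.0329
2 0.9350 -0.1134 -1.7848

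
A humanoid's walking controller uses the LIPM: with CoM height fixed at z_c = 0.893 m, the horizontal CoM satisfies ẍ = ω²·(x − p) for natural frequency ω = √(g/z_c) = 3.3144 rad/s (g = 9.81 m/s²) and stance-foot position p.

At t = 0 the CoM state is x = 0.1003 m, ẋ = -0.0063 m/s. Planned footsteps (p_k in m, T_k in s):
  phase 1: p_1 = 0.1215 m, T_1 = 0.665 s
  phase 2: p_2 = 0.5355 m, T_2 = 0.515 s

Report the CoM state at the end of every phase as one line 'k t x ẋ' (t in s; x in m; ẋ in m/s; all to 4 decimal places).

phase 1: p=0.1215, T=0.665, ωT=2.204076, cosh=4.586113, sinh=4.475761; start (x,ẋ)=(0.100300, -0.006300) → end (x,ẋ)=(0.015767, -0.343383)
phase 2: p=0.5355, T=0.515, ωT=1.706916, cosh=2.846680, sinh=2.665256; start (x,ẋ)=(0.015767, -0.343383) → end (x,ẋ)=(-1.220144, -5.568681)

1 0.6650 0.0158 -0.3434
2 1.1800 -1.2201 -5.5687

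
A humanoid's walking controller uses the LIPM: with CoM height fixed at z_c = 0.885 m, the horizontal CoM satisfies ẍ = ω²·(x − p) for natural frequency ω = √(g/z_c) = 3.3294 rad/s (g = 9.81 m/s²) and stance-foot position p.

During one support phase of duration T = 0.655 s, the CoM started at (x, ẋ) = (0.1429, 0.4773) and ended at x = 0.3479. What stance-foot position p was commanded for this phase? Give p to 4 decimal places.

p = 0.2639

ωT = 3.3294·0.655 = 2.180757; cosh(ωT) = 4.482981, sinh(ωT) = 4.370025
x(T) = p + (x₀−p)·cosh(ωT) + (ẋ₀/ω)·sinh(ωT) ⇒ p·(1 − cosh) = x(T) − x₀·cosh − (ẋ₀/ω)·sinh
numerator   = 0.3479 − (0.1429)·4.482981 − (0.4773/3.3294)·4.370025 = -0.919201
denominator = 1 − 4.482981 = -3.482981
p = -0.919201 / -3.482981 = 0.2639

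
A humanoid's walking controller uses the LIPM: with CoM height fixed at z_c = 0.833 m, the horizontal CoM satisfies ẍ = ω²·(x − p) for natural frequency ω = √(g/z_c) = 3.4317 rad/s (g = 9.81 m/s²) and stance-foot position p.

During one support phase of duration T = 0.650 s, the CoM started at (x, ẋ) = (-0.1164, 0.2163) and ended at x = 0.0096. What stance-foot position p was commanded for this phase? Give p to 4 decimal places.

p = -0.0722

ωT = 3.4317·0.650 = 2.230605; cosh(ωT) = 4.706479, sinh(ωT) = 4.599015
x(T) = p + (x₀−p)·cosh(ωT) + (ẋ₀/ω)·sinh(ωT) ⇒ p·(1 − cosh) = x(T) − x₀·cosh − (ẋ₀/ω)·sinh
numerator   = 0.0096 − (-0.1164)·4.706479 − (0.2163/3.4317)·4.599015 = 0.267558
denominator = 1 − 4.706479 = -3.706479
p = 0.267558 / -3.706479 = -0.0722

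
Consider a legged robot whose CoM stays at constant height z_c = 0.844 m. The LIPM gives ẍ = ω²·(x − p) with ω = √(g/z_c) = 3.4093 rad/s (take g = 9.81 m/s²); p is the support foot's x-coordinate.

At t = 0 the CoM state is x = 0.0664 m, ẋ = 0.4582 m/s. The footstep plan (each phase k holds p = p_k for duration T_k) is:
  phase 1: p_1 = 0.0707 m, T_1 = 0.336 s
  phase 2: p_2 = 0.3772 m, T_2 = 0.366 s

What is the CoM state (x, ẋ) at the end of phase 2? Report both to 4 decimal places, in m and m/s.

phase 1: p=0.0707, T=0.336, ωT=1.145525, cosh=1.731074, sinh=1.413017; start (x,ẋ)=(0.066400, 0.458200) → end (x,ẋ)=(0.253162, 0.772463)
phase 2: p=0.3772, T=0.366, ωT=1.247804, cosh=1.884910, sinh=1.597776; start (x,ẋ)=(0.253162, 0.772463) → end (x,ẋ)=(0.505416, 0.780351)

x = 0.5054, ẋ = 0.7804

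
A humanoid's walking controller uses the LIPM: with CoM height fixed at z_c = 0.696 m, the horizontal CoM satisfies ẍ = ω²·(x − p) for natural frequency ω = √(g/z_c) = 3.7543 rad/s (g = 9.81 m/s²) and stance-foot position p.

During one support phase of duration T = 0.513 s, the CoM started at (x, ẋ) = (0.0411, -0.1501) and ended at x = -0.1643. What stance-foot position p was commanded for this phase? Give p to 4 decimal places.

ωT = 3.7543·0.513 = 1.925956; cosh(ωT) = 3.503721, sinh(ωT) = 3.357984
x(T) = p + (x₀−p)·cosh(ωT) + (ẋ₀/ω)·sinh(ωT) ⇒ p·(1 − cosh) = x(T) − x₀·cosh − (ẋ₀/ω)·sinh
numerator   = -0.1643 − (0.0411)·3.503721 − (-0.1501/3.7543)·3.357984 = -0.174048
denominator = 1 − 3.503721 = -2.503721
p = -0.174048 / -2.503721 = 0.0695

p = 0.0695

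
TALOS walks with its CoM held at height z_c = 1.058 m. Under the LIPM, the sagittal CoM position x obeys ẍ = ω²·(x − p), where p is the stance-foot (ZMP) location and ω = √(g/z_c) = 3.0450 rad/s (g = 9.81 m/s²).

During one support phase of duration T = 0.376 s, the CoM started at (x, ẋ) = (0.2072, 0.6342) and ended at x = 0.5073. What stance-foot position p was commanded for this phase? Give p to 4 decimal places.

ωT = 3.0450·0.376 = 1.144920; cosh(ωT) = 1.730220, sinh(ωT) = 1.411970
x(T) = p + (x₀−p)·cosh(ωT) + (ẋ₀/ω)·sinh(ωT) ⇒ p·(1 − cosh) = x(T) − x₀·cosh − (ẋ₀/ω)·sinh
numerator   = 0.5073 − (0.2072)·1.730220 − (0.6342/3.0450)·1.411970 = -0.145281
denominator = 1 − 1.730220 = -0.730220
p = -0.145281 / -0.730220 = 0.1990

p = 0.1990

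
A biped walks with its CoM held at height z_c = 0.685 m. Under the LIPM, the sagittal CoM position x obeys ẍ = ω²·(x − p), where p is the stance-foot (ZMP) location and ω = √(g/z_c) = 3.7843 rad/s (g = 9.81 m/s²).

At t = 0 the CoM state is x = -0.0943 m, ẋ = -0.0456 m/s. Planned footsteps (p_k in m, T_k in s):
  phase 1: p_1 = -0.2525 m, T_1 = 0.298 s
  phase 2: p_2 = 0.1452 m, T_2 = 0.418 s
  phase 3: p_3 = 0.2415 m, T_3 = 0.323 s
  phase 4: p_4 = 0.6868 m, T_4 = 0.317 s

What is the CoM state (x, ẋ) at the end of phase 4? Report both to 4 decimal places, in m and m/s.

phase 1: p=-0.2525, T=0.298, ωT=1.127721, cosh=1.706190, sinh=1.382420; start (x,ẋ)=(-0.094300, -0.045600) → end (x,ẋ)=(0.000761, 0.749820)
phase 2: p=0.1452, T=0.418, ωT=1.581837, cosh=2.534741, sinh=2.329144; start (x,ẋ)=(0.000761, 0.749820) → end (x,ẋ)=(0.240582, 0.627492)
phase 3: p=0.2415, T=0.323, ωT=1.222329, cosh=1.844814, sinh=1.550271; start (x,ẋ)=(0.240582, 0.627492) → end (x,ẋ)=(0.496863, 1.152218)
phase 4: p=0.6868, T=0.317, ωT=1.199623, cosh=1.810087, sinh=1.508779; start (x,ẋ)=(0.496863, 1.152218) → end (x,ẋ)=(0.802380, 1.001137)

x = 0.8024, ẋ = 1.0011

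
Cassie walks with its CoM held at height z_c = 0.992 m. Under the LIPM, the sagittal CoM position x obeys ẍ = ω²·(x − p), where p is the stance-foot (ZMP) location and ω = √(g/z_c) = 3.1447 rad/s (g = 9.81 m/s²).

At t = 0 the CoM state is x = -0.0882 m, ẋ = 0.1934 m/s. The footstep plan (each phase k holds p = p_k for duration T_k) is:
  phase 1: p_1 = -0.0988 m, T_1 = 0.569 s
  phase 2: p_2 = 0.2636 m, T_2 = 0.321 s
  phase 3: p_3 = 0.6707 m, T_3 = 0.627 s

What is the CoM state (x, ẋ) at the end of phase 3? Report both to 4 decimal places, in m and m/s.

phase 1: p=-0.0988, T=0.569, ωT=1.789334, cosh=3.076269, sinh=2.909198; start (x,ẋ)=(-0.088200, 0.193400) → end (x,ẋ)=(0.112725, 0.691925)
phase 2: p=0.2636, T=0.321, ωT=1.009449, cosh=1.554254, sinh=1.189834; start (x,ẋ)=(0.112725, 0.691925) → end (x,ẋ)=(0.290900, 0.510903)
phase 3: p=0.6707, T=0.627, ωT=1.971727, cosh=3.661143, sinh=3.521927; start (x,ẋ)=(0.290900, 0.510903) → end (x,ẋ)=(-0.147614, -2.335952)

x = -0.1476, ẋ = -2.3360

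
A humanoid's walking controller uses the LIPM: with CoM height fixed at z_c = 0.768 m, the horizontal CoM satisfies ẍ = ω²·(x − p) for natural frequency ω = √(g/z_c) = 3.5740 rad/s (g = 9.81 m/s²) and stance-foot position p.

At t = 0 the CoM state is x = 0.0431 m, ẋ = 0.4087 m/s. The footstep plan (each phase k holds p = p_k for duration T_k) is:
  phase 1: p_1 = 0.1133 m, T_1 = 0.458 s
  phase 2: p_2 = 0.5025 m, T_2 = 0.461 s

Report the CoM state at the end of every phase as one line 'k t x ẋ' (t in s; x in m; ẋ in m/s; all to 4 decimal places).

phase 1: p=0.1133, T=0.458, ωT=1.636892, cosh=2.666878, sinh=2.472294; start (x,ẋ)=(0.043100, 0.408700) → end (x,ẋ)=(0.208801, 0.469667)
phase 2: p=0.5025, T=0.461, ωT=1.647614, cosh=2.693540, sinh=2.501031; start (x,ẋ)=(0.208801, 0.469667) → end (x,ẋ)=(0.040076, -1.360215)

1 0.4580 0.2088 0.4697
2 0.9190 0.0401 -1.3602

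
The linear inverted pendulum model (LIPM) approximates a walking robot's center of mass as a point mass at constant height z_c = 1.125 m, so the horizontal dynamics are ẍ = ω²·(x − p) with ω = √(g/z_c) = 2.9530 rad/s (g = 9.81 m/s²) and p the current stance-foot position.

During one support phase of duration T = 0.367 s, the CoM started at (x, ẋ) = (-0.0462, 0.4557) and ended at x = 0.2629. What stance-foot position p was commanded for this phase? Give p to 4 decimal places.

ωT = 2.9530·0.367 = 1.083751; cosh(ωT) = 1.647035, sinh(ωT) = 1.308711
x(T) = p + (x₀−p)·cosh(ωT) + (ẋ₀/ω)·sinh(ωT) ⇒ p·(1 − cosh) = x(T) − x₀·cosh − (ẋ₀/ω)·sinh
numerator   = 0.2629 − (-0.0462)·1.647035 − (0.4557/2.9530)·1.308711 = 0.137036
denominator = 1 − 1.647035 = -0.647035
p = 0.137036 / -0.647035 = -0.2118

p = -0.2118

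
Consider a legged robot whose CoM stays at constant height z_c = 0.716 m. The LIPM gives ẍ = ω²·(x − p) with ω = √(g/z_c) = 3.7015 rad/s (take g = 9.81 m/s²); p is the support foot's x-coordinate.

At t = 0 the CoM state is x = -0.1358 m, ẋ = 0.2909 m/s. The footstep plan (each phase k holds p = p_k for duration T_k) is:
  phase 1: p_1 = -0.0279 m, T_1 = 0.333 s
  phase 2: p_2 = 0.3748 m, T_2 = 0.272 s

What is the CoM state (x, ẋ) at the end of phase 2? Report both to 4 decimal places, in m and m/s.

x = -0.3973, ẋ = -2.2399

phase 1: p=-0.0279, T=0.333, ωT=1.232600, cosh=1.860834, sinh=1.569300; start (x,ẋ)=(-0.135800, 0.290900) → end (x,ẋ)=(-0.105353, -0.085449)
phase 2: p=0.3748, T=0.272, ωT=1.006808, cosh=1.551117, sinh=1.185734; start (x,ẋ)=(-0.105353, -0.085449) → end (x,ẋ)=(-0.397346, -2.239930)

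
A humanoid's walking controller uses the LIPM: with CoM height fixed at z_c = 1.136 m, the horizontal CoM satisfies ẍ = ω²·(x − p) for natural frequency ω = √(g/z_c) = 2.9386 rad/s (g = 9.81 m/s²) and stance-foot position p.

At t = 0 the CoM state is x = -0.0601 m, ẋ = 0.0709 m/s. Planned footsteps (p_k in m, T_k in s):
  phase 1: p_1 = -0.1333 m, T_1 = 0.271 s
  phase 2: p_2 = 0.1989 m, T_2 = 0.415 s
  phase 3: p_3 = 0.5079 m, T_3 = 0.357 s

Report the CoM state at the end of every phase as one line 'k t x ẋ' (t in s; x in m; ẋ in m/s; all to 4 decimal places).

1 0.2710 -0.0143 0.2846
2 0.6860 -0.0439 -0.4444
3 1.0430 -0.5658 -2.7429

phase 1: p=-0.1333, T=0.271, ωT=0.796361, cosh=1.334212, sinh=0.883244; start (x,ẋ)=(-0.060100, 0.070900) → end (x,ẋ)=(-0.014326, 0.284586)
phase 2: p=0.1989, T=0.415, ωT=1.219519, cosh=1.840466, sinh=1.545093; start (x,ẋ)=(-0.014326, 0.284586) → end (x,ẋ)=(-0.043901, -0.444360)
phase 3: p=0.5079, T=0.357, ωT=1.049080, cosh=1.602642, sinh=1.252382; start (x,ẋ)=(-0.043901, -0.444360) → end (x,ẋ)=(-0.565818, -2.742916)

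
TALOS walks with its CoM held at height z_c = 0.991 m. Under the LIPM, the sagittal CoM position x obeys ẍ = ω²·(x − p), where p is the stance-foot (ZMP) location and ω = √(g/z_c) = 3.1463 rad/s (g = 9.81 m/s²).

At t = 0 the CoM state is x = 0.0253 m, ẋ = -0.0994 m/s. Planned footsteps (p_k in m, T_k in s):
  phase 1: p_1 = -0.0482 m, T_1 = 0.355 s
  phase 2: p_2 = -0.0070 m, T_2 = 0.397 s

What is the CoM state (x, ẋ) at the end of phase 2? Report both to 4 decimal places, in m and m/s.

x = 0.1434, ẋ = 0.4795

phase 1: p=-0.0482, T=0.355, ωT=1.116936, cosh=1.691380, sinh=1.364099; start (x,ẋ)=(0.025300, -0.099400) → end (x,ẋ)=(0.033021, 0.147329)
phase 2: p=-0.0070, T=0.397, ωT=1.249081, cosh=1.886953, sinh=1.600184; start (x,ẋ)=(0.033021, 0.147329) → end (x,ẋ)=(0.143448, 0.479494)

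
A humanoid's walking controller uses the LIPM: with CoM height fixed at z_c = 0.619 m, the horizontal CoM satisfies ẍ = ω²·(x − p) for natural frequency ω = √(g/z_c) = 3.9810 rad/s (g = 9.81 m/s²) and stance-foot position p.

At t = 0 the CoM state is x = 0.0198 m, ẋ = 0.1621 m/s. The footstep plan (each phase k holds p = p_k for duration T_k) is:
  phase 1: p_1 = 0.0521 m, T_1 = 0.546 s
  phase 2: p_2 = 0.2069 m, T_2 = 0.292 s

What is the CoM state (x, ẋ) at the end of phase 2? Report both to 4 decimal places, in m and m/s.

phase 1: p=0.0521, T=0.546, ωT=2.173626, cosh=4.451932, sinh=4.338167; start (x,ẋ)=(0.019800, 0.162100) → end (x,ẋ)=(0.084946, 0.163829)
phase 2: p=0.2069, T=0.292, ωT=1.162452, cosh=1.755242, sinh=1.442523; start (x,ẋ)=(0.084946, 0.163829) → end (x,ẋ)=(0.052205, -0.412784)

x = 0.0522, ẋ = -0.4128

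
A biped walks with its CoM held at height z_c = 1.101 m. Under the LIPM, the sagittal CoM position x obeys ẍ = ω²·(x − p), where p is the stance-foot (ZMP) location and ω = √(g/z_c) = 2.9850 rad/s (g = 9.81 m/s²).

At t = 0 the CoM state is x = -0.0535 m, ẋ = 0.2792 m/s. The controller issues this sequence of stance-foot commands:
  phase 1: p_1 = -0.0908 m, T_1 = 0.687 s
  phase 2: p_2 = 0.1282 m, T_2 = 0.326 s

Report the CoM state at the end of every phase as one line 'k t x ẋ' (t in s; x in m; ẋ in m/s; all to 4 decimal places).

1 0.6870 0.4141 1.5287
2 1.0130 1.1413 3.2793

phase 1: p=-0.0908, T=0.687, ωT=2.050695, cosh=3.950974, sinh=3.822328; start (x,ẋ)=(-0.053500, 0.279200) → end (x,ẋ)=(0.414090, 1.528692)
phase 2: p=0.1282, T=0.326, ωT=0.973110, cosh=1.512034, sinh=1.134128; start (x,ẋ)=(0.414090, 1.528692) → end (x,ẋ)=(1.141290, 3.279278)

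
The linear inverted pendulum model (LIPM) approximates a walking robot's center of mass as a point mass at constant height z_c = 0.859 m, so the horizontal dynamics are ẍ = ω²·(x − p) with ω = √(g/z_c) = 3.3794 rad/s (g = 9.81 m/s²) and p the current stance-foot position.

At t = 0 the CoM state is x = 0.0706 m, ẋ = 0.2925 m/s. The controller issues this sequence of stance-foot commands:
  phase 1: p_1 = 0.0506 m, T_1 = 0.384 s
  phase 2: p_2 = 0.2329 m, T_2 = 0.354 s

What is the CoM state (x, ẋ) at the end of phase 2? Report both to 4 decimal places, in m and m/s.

x = 0.5462, ẋ = 1.2637

phase 1: p=0.0506, T=0.384, ωT=1.297690, cosh=1.966996, sinh=1.693833; start (x,ẋ)=(0.070600, 0.292500) → end (x,ẋ)=(0.236548, 0.689829)
phase 2: p=0.2329, T=0.354, ωT=1.196308, cosh=1.805094, sinh=1.502786; start (x,ẋ)=(0.236548, 0.689829) → end (x,ẋ)=(0.546245, 1.263731)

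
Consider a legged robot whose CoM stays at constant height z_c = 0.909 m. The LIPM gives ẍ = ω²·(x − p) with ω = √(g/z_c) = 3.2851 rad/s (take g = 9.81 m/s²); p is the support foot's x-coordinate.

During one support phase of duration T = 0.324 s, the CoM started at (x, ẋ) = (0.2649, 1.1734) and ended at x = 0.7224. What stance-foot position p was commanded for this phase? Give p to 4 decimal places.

ωT = 3.2851·0.324 = 1.064372; cosh(ωT) = 1.621982, sinh(ωT) = 1.277037
x(T) = p + (x₀−p)·cosh(ωT) + (ẋ₀/ω)·sinh(ωT) ⇒ p·(1 − cosh) = x(T) − x₀·cosh − (ẋ₀/ω)·sinh
numerator   = 0.7224 − (0.2649)·1.621982 − (1.1734/3.2851)·1.277037 = -0.163406
denominator = 1 − 1.621982 = -0.621982
p = -0.163406 / -0.621982 = 0.2627

p = 0.2627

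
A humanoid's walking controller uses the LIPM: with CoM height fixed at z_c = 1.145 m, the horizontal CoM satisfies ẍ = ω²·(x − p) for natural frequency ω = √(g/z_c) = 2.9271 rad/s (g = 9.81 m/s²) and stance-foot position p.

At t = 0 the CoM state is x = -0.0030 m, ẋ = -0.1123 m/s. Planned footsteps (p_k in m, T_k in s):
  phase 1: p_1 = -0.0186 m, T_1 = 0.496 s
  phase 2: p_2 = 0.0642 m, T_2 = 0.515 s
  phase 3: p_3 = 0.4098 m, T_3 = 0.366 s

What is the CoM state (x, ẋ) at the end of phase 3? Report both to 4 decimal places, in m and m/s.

x = -1.3430, ẋ = -4.7685

phase 1: p=-0.0186, T=0.496, ωT=1.451842, cosh=2.252556, sinh=2.018417; start (x,ẋ)=(-0.003000, -0.112300) → end (x,ẋ)=(-0.060898, -0.160796)
phase 2: p=0.0642, T=0.515, ωT=1.507456, cosh=2.368352, sinh=2.146880; start (x,ẋ)=(-0.060898, -0.160796) → end (x,ẋ)=(-0.350011, -1.166952)
phase 3: p=0.4098, T=0.366, ωT=1.071319, cosh=1.630891, sinh=1.288335; start (x,ẋ)=(-0.350011, -1.166952) → end (x,ẋ)=(-1.342993, -4.768486)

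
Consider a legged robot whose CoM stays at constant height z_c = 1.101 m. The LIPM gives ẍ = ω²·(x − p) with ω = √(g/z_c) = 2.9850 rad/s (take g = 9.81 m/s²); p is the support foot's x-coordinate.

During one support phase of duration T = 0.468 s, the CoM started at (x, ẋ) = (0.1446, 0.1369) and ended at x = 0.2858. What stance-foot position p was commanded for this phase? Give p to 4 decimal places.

p = 0.0973

ωT = 2.9850·0.468 = 1.396980; cosh(ωT) = 2.145157, sinh(ωT) = 1.897814
x(T) = p + (x₀−p)·cosh(ωT) + (ẋ₀/ω)·sinh(ωT) ⇒ p·(1 − cosh) = x(T) − x₀·cosh − (ẋ₀/ω)·sinh
numerator   = 0.2858 − (0.1446)·2.145157 − (0.1369/2.9850)·1.897814 = -0.111429
denominator = 1 − 2.145157 = -1.145157
p = -0.111429 / -1.145157 = 0.0973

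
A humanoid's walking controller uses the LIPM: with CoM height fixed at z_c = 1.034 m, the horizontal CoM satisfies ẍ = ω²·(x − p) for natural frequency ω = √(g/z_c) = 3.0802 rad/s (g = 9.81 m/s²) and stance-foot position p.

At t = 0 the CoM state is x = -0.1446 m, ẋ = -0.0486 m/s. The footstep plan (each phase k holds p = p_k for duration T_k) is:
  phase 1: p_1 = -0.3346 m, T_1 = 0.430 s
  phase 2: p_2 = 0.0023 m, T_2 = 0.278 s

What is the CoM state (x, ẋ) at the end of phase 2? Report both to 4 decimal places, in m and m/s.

x = 0.3170, ẋ = 1.3385

phase 1: p=-0.3346, T=0.430, ωT=1.324486, cosh=2.013096, sinh=1.747156; start (x,ẋ)=(-0.144600, -0.048600) → end (x,ẋ)=(0.020321, 0.924666)
phase 2: p=0.0023, T=0.278, ωT=0.856296, cosh=1.389578, sinh=0.964845; start (x,ẋ)=(0.020321, 0.924666) → end (x,ẋ)=(0.316985, 1.338453)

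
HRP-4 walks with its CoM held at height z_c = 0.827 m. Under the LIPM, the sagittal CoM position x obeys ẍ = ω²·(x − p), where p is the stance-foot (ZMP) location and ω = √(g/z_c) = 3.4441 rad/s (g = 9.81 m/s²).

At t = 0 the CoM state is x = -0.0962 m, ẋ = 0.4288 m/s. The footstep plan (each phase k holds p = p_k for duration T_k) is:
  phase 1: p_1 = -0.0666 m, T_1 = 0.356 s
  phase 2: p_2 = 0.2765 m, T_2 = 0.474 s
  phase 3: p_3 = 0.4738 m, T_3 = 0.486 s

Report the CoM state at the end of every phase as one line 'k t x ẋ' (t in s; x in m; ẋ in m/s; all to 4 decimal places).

phase 1: p=-0.0666, T=0.356, ωT=1.226100, cosh=1.850673, sinh=1.557238; start (x,ẋ)=(-0.096200, 0.428800) → end (x,ẋ)=(0.072501, 0.634815)
phase 2: p=0.2765, T=0.474, ωT=1.632503, cosh=2.656054, sinh=2.460614; start (x,ẋ)=(0.072501, 0.634815) → end (x,ẋ)=(0.188206, -0.042710)
phase 3: p=0.4738, T=0.486, ωT=1.673833, cosh=2.760047, sinh=2.572520; start (x,ẋ)=(0.188206, -0.042710) → end (x,ẋ)=(-0.346354, -2.648248)

1 0.3560 0.0725 0.6348
2 0.8300 0.1882 -0.0427
3 1.3160 -0.3464 -2.6482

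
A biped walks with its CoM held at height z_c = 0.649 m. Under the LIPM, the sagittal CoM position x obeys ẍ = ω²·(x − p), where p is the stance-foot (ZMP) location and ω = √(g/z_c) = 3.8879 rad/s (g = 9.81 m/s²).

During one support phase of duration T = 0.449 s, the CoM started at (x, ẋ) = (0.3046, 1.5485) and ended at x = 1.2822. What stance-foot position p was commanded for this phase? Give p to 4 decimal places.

ωT = 3.8879·0.449 = 1.745667; cosh(ωT) = 2.952126, sinh(ωT) = 2.777597
x(T) = p + (x₀−p)·cosh(ωT) + (ẋ₀/ω)·sinh(ωT) ⇒ p·(1 − cosh) = x(T) − x₀·cosh − (ẋ₀/ω)·sinh
numerator   = 1.2822 − (0.3046)·2.952126 − (1.5485/3.8879)·2.777597 = -0.723298
denominator = 1 − 2.952126 = -1.952126
p = -0.723298 / -1.952126 = 0.3705

p = 0.3705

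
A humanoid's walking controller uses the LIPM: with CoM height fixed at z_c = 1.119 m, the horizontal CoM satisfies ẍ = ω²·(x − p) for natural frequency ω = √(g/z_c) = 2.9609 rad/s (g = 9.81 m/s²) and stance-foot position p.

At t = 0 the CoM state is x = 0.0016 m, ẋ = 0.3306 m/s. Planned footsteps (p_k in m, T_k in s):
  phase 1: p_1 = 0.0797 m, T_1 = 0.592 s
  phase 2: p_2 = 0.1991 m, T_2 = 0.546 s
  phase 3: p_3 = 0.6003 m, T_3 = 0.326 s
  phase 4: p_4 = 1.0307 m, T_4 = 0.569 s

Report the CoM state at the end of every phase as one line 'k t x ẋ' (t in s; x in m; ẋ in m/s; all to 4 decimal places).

phase 1: p=0.0797, T=0.592, ωT=1.752853, cosh=2.972161, sinh=2.798882; start (x,ẋ)=(0.001600, 0.330600) → end (x,ẋ)=(0.160084, 0.335365)
phase 2: p=0.1991, T=0.546, ωT=1.616651, cosh=2.617380, sinh=2.418818; start (x,ẋ)=(0.160084, 0.335365) → end (x,ẋ)=(0.370947, 0.598351)
phase 3: p=0.6003, T=0.326, ωT=0.965253, cosh=1.503170, sinh=1.122283; start (x,ẋ)=(0.370947, 0.598351) → end (x,ẋ)=(0.482339, 0.137291)
phase 4: p=1.0307, T=0.569, ωT=1.684752, cosh=2.788302, sinh=2.602812; start (x,ẋ)=(0.482339, 0.137291) → end (x,ẋ)=(-0.377608, -3.843224)

1 0.5920 0.1601 0.3354
2 1.1380 0.3709 0.5984
3 1.4640 0.4823 0.1373
4 2.0330 -0.3776 -3.8432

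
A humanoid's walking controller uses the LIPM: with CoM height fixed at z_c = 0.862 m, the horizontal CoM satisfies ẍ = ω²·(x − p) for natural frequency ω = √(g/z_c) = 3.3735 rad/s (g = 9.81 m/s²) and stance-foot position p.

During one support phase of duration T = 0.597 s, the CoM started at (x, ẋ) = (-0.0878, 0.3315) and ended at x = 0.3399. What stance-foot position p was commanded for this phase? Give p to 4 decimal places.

ωT = 3.3735·0.597 = 2.013980; cosh(ωT) = 3.813267, sinh(ωT) = 3.679810
x(T) = p + (x₀−p)·cosh(ωT) + (ẋ₀/ω)·sinh(ωT) ⇒ p·(1 − cosh) = x(T) − x₀·cosh − (ẋ₀/ω)·sinh
numerator   = 0.3399 − (-0.0878)·3.813267 − (0.3315/3.3735)·3.679810 = 0.313105
denominator = 1 − 3.813267 = -2.813267
p = 0.313105 / -2.813267 = -0.1113

p = -0.1113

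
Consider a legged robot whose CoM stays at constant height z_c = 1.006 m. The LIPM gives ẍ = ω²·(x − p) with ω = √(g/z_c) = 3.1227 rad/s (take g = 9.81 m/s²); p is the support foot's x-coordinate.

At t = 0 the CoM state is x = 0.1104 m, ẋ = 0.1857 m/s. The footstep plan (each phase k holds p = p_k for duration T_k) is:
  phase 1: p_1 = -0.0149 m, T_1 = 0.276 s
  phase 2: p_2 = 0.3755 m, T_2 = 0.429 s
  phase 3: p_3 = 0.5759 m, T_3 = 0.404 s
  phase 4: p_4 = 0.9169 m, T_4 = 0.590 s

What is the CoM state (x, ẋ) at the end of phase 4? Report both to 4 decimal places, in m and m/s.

x = -0.4244, ẋ = -3.9783

phase 1: p=-0.0149, T=0.276, ωT=0.861865, cosh=1.394973, sinh=0.972600; start (x,ẋ)=(0.110400, 0.185700) → end (x,ẋ)=(0.217728, 0.639600)
phase 2: p=0.3755, T=0.429, ωT=1.339638, cosh=2.039801, sinh=1.777861; start (x,ẋ)=(0.217728, 0.639600) → end (x,ẋ)=(0.417824, 0.428752)
phase 3: p=0.5759, T=0.404, ωT=1.261571, cosh=1.907086, sinh=1.623877; start (x,ẋ)=(0.417824, 0.428752) → end (x,ẋ)=(0.497396, 0.016080)
phase 4: p=0.9169, T=0.590, ωT=1.842393, cosh=3.235031, sinh=3.076593; start (x,ẋ)=(0.497396, 0.016080) → end (x,ẋ)=(-0.424367, -3.978276)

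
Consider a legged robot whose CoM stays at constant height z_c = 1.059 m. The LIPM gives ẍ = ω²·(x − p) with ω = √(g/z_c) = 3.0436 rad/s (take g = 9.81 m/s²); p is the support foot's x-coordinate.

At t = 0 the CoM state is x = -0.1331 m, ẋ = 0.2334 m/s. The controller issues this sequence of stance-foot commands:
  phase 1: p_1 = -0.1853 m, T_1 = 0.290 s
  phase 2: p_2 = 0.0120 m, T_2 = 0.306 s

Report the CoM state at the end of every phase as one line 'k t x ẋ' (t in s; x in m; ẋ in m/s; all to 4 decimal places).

phase 1: p=-0.1853, T=0.290, ωT=0.882644, cosh=1.415485, sinh=1.001797; start (x,ẋ)=(-0.133100, 0.233400) → end (x,ẋ)=(-0.034588, 0.489536)
phase 2: p=0.0120, T=0.306, ωT=0.931342, cosh=1.465968, sinh=1.071944; start (x,ẋ)=(-0.034588, 0.489536) → end (x,ẋ)=(0.116115, 0.565646)

1 0.2900 -0.0346 0.4895
2 0.5960 0.1161 0.5656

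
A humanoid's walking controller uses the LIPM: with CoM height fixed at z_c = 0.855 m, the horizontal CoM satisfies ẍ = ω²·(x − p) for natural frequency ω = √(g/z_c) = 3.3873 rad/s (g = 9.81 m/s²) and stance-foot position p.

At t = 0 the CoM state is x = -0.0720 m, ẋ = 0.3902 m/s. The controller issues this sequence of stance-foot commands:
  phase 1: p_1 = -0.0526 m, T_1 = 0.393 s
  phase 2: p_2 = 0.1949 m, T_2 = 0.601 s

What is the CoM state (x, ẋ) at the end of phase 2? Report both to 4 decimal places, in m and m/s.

phase 1: p=-0.0526, T=0.393, ωT=1.331209, cosh=2.024887, sinh=1.760730; start (x,ẋ)=(-0.072000, 0.390200) → end (x,ẋ)=(0.110944, 0.674407)
phase 2: p=0.1949, T=0.601, ωT=2.035767, cosh=3.894353, sinh=3.763773; start (x,ẋ)=(0.110944, 0.674407) → end (x,ẋ)=(0.617310, 1.556028)

x = 0.6173, ẋ = 1.5560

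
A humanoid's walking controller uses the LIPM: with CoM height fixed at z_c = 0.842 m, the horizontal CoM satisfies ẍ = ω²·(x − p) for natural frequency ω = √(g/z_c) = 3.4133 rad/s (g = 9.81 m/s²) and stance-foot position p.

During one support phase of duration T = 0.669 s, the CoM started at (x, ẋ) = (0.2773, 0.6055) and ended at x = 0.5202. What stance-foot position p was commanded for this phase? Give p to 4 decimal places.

p = 0.4336

ωT = 3.4133·0.669 = 2.283498; cosh(ωT) = 4.956432, sinh(ωT) = 4.854505
x(T) = p + (x₀−p)·cosh(ωT) + (ẋ₀/ω)·sinh(ωT) ⇒ p·(1 − cosh) = x(T) − x₀·cosh − (ẋ₀/ω)·sinh
numerator   = 0.5202 − (0.2773)·4.956432 − (0.6055/3.4133)·4.854505 = -1.715380
denominator = 1 − 4.956432 = -3.956432
p = -1.715380 / -3.956432 = 0.4336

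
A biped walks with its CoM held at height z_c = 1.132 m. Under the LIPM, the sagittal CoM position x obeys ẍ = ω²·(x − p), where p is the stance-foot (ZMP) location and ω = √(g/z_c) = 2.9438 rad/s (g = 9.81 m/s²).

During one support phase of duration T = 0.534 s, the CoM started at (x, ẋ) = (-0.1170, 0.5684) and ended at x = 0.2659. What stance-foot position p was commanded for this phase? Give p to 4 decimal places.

p = -0.0760

ωT = 2.9438·0.534 = 1.571989; cosh(ωT) = 2.511925, sinh(ωT) = 2.304294
x(T) = p + (x₀−p)·cosh(ωT) + (ẋ₀/ω)·sinh(ωT) ⇒ p·(1 − cosh) = x(T) − x₀·cosh − (ẋ₀/ω)·sinh
numerator   = 0.2659 − (-0.1170)·2.511925 − (0.5684/2.9438)·2.304294 = 0.114874
denominator = 1 − 2.511925 = -1.511925
p = 0.114874 / -1.511925 = -0.0760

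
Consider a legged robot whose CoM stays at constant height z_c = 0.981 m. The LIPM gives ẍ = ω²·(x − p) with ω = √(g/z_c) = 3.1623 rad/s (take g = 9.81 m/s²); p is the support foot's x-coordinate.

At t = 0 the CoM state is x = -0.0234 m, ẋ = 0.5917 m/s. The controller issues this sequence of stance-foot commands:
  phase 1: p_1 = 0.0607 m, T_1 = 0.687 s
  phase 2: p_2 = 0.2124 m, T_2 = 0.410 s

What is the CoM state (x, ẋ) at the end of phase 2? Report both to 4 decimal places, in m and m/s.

x = 1.5637, ẋ = 4.4311

phase 1: p=0.0607, T=0.687, ωT=2.172500, cosh=4.447050, sinh=4.333158; start (x,ẋ)=(-0.023400, 0.591700) → end (x,ẋ)=(0.497483, 1.478919)
phase 2: p=0.2124, T=0.410, ωT=1.296543, cosh=1.965055, sinh=1.691579; start (x,ẋ)=(0.497483, 1.478919) → end (x,ẋ)=(1.563708, 4.431145)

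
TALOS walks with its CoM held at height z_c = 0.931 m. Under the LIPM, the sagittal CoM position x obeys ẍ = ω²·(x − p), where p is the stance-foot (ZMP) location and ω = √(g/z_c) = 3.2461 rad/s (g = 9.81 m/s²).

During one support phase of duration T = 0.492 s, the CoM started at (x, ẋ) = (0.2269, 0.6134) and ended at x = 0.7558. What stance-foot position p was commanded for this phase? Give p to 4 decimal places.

ωT = 3.2461·0.492 = 1.597081; cosh(ωT) = 2.570542, sinh(ωT) = 2.368055
x(T) = p + (x₀−p)·cosh(ωT) + (ẋ₀/ω)·sinh(ωT) ⇒ p·(1 − cosh) = x(T) − x₀·cosh − (ẋ₀/ω)·sinh
numerator   = 0.7558 − (0.2269)·2.570542 − (0.6134/3.2461)·2.368055 = -0.274936
denominator = 1 − 2.570542 = -1.570542
p = -0.274936 / -1.570542 = 0.1751

p = 0.1751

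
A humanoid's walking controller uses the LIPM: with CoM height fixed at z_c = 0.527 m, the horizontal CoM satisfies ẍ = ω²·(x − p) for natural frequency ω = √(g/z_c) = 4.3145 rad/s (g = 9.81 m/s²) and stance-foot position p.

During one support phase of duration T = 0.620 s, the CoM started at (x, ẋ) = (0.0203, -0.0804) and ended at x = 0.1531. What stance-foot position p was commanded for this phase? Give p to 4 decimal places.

p = -0.0222

ωT = 4.3145·0.620 = 2.674990; cosh(ωT) = 7.290556, sinh(ωT) = 7.221649
x(T) = p + (x₀−p)·cosh(ωT) + (ẋ₀/ω)·sinh(ωT) ⇒ p·(1 − cosh) = x(T) − x₀·cosh − (ẋ₀/ω)·sinh
numerator   = 0.1531 − (0.0203)·7.290556 − (-0.0804/4.3145)·7.221649 = 0.139676
denominator = 1 − 7.290556 = -6.290556
p = 0.139676 / -6.290556 = -0.0222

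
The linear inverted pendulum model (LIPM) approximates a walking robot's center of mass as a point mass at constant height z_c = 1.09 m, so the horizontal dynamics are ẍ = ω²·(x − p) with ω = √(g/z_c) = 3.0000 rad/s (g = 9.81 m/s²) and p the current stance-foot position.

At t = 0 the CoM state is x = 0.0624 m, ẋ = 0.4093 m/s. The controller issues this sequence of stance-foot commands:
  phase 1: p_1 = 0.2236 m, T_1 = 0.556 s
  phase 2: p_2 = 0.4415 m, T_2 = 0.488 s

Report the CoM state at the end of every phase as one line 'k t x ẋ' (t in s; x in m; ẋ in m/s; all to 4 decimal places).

1 0.5560 0.1299 -0.1127
2 1.0440 -0.3450 -2.1694

phase 1: p=0.2236, T=0.556, ωT=1.668000, cosh=2.745089, sinh=2.556465; start (x,ẋ)=(0.062400, 0.409300) → end (x,ẋ)=(0.129879, -0.112742)
phase 2: p=0.4415, T=0.488, ωT=1.464000, cosh=2.277264, sinh=2.045954; start (x,ẋ)=(0.129879, -0.112742) → end (x,ẋ)=(-0.345032, -2.169431)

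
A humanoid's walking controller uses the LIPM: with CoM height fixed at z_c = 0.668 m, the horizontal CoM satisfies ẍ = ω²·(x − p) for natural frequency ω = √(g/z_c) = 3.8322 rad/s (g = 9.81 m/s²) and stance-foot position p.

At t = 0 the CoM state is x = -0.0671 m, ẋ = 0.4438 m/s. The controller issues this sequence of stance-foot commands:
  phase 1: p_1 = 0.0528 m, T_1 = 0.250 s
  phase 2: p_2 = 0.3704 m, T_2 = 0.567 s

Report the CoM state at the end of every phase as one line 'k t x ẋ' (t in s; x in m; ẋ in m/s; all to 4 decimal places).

phase 1: p=0.0528, T=0.250, ωT=0.958050, cosh=1.495124, sinh=1.111484; start (x,ẋ)=(-0.067100, 0.443800) → end (x,ẋ)=(0.002254, 0.152831)
phase 2: p=0.3704, T=0.567, ωT=2.172857, cosh=4.448599, sinh=4.334747; start (x,ẋ)=(0.002254, 0.152831) → end (x,ẋ)=(-1.094464, -5.435627)

1 0.2500 0.0023 0.1528
2 0.8170 -1.0945 -5.4356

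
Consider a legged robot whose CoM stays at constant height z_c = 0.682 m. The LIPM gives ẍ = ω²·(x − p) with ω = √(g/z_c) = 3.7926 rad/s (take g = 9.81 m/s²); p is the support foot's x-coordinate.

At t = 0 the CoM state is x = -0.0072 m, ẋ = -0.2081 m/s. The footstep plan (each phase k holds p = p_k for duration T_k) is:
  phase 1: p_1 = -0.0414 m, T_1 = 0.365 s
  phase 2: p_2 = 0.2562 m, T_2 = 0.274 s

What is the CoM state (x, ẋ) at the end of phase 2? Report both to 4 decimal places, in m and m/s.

phase 1: p=-0.0414, T=0.365, ωT=1.384299, cosh=2.121263, sinh=1.870764; start (x,ẋ)=(-0.007200, -0.208100) → end (x,ẋ)=(-0.071502, -0.198784)
phase 2: p=0.2562, T=0.274, ωT=1.039172, cosh=1.590312, sinh=1.236565; start (x,ẋ)=(-0.071502, -0.198784) → end (x,ẋ)=(-0.329761, -1.852982)

x = -0.3298, ẋ = -1.8530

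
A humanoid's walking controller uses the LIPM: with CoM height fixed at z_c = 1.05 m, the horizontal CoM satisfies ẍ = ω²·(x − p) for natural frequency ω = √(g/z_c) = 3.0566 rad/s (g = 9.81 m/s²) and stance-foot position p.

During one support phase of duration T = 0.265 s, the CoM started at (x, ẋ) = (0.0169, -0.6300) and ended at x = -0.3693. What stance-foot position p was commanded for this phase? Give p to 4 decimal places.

p = 0.5954

ωT = 3.0566·0.265 = 0.809999; cosh(ωT) = 1.346382, sinh(ωT) = 0.901524
x(T) = p + (x₀−p)·cosh(ωT) + (ẋ₀/ω)·sinh(ωT) ⇒ p·(1 − cosh) = x(T) − x₀·cosh − (ẋ₀/ω)·sinh
numerator   = -0.3693 − (0.0169)·1.346382 − (-0.6300/3.0566)·0.901524 = -0.206240
denominator = 1 − 1.346382 = -0.346382
p = -0.206240 / -0.346382 = 0.5954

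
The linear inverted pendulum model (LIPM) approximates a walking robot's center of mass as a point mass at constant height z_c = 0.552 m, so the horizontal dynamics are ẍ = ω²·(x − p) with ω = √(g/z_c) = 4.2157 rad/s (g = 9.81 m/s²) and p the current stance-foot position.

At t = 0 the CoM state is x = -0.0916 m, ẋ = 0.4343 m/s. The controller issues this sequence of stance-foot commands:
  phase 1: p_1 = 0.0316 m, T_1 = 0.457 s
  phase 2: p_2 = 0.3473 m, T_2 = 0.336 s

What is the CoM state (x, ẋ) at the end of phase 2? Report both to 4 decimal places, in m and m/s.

phase 1: p=0.0316, T=0.457, ωT=1.926575, cosh=3.505800, sinh=3.360154; start (x,ẋ)=(-0.091600, 0.434300) → end (x,ẋ)=(-0.054153, -0.222608)
phase 2: p=0.3473, T=0.336, ωT=1.416475, cosh=2.182566, sinh=1.939998; start (x,ẋ)=(-0.054153, -0.222608) → end (x,ẋ)=(-0.631338, -3.769118)

x = -0.6313, ẋ = -3.7691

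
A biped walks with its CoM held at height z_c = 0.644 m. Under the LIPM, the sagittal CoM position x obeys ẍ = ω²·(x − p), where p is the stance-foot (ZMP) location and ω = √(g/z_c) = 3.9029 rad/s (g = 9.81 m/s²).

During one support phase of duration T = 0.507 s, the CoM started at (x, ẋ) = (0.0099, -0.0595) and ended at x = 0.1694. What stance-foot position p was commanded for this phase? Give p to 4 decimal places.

p = -0.0696

ωT = 3.9029·0.507 = 1.978770; cosh(ωT) = 3.686041, sinh(ωT) = 3.547801
x(T) = p + (x₀−p)·cosh(ωT) + (ẋ₀/ω)·sinh(ωT) ⇒ p·(1 − cosh) = x(T) − x₀·cosh − (ẋ₀/ω)·sinh
numerator   = 0.1694 − (0.0099)·3.686041 − (-0.0595/3.9029)·3.547801 = 0.186995
denominator = 1 − 3.686041 = -2.686041
p = 0.186995 / -2.686041 = -0.0696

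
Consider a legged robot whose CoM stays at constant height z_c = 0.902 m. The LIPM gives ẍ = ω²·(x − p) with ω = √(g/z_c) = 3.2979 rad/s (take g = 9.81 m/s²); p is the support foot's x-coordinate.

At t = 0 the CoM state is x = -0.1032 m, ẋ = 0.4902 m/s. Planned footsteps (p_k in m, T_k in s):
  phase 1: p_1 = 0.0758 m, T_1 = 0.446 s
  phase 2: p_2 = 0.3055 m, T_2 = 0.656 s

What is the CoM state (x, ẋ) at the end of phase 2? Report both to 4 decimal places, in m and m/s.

x = -1.2863, ẋ = -5.1339

phase 1: p=0.0758, T=0.446, ωT=1.470863, cosh=2.291359, sinh=2.061632; start (x,ẋ)=(-0.103200, 0.490200) → end (x,ẋ)=(-0.027912, -0.093807)
phase 2: p=0.3055, T=0.656, ωT=2.163422, cosh=4.407898, sinh=4.292967; start (x,ẋ)=(-0.027912, -0.093807) → end (x,ẋ)=(-1.286258, -5.133866)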